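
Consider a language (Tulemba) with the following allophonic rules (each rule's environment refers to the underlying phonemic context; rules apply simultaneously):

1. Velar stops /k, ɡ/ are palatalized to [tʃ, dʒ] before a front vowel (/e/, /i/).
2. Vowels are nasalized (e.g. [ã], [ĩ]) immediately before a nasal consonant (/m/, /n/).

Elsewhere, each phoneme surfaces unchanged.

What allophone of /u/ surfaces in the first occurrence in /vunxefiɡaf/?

/u/ — between /v/ and /n/, before a nasal consonant — surfaces as [ũ] (rule 2).

[ũ]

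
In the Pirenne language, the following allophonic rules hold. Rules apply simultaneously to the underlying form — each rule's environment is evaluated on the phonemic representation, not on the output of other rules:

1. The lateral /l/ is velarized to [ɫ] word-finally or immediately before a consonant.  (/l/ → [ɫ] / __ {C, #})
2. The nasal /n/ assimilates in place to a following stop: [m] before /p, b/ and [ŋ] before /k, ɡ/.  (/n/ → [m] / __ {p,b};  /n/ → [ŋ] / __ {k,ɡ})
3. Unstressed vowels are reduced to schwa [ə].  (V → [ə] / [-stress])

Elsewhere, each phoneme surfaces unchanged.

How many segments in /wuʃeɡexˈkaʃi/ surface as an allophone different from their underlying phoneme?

4

Segments that undergo a rule: /u/ → [ə] (rule 3); /e/ → [ə] (rule 3); /e/ → [ə] (rule 3); /i/ → [ə] (rule 3).
All other segments surface unchanged.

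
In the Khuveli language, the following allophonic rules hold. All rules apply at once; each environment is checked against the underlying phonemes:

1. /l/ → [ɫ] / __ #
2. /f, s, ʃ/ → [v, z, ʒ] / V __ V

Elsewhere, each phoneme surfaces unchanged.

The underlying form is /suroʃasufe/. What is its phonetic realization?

[suroʒazuve]

/s/ (word-initial): rule 2 targets it, but not between two vowels → unchanged [s].
/u/ — not in any rule's target class → [u].
/r/ — not in any rule's target class → [r].
/o/ stays [o].
/ʃ/ (between /o/ and /a/) occurs between two vowels → [ʒ] by rule 2.
/a/ stays [a].
/s/ — between /a/ and /u/, between two vowels — surfaces as [z] (rule 2).
/u/ stays [u].
/f/ (between /u/ and /e/) occurs between two vowels → [v] by rule 2.
/e/ stays [e].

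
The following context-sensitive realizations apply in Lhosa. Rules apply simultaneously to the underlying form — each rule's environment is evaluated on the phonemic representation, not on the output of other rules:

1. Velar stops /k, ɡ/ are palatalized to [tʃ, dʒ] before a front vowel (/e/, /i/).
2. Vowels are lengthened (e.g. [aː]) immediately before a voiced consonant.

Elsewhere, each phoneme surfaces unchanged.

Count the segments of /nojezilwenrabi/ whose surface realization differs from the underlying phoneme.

Segments that undergo a rule: /o/ → [oː] (rule 2); /e/ → [eː] (rule 2); /i/ → [iː] (rule 2); /e/ → [eː] (rule 2); /a/ → [aː] (rule 2).
All other segments surface unchanged.

5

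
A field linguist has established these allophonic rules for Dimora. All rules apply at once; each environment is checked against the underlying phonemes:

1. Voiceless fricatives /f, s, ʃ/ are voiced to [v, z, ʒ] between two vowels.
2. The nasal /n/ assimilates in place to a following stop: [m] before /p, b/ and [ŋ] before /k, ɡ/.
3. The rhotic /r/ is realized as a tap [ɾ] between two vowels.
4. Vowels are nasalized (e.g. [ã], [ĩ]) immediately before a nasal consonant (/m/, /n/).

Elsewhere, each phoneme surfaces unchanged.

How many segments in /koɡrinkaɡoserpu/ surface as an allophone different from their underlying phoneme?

3

Segments that undergo a rule: /i/ → [ĩ] (rule 4); /n/ → [ŋ] (rule 2); /s/ → [z] (rule 1).
All other segments surface unchanged.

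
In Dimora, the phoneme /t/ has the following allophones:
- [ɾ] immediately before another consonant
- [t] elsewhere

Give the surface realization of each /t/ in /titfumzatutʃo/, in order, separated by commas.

Occurrence 1 (position 1): no conditioning environment matches → elsewhere allophone [t].
Occurrence 2 (position 3): immediately before another consonant → [ɾ].
Occurrence 3 (position 9): no conditioning environment matches → elsewhere allophone [t].
Occurrence 4 (position 11): immediately before another consonant → [ɾ].

[t], [ɾ], [t], [ɾ]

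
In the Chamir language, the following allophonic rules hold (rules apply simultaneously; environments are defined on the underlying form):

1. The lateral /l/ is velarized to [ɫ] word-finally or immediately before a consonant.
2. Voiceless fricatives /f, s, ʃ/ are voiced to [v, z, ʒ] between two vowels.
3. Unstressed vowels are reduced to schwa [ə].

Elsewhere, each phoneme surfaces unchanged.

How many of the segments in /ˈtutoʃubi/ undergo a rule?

4

Segments that undergo a rule: /o/ → [ə] (rule 3); /ʃ/ → [ʒ] (rule 2); /u/ → [ə] (rule 3); /i/ → [ə] (rule 3).
All other segments surface unchanged.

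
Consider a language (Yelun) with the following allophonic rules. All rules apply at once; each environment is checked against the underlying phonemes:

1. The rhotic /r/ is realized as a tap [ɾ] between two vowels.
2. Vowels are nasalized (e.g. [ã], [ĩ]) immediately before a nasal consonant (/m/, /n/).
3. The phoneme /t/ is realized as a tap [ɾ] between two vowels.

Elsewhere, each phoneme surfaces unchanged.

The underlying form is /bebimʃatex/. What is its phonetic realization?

/b/ stays [b].
/e/ — between /b/ and /b/; rule 2 does not apply here → [e].
/b/ stays [b].
Rule 2 applies to /i/ (between /b/ and /m/: before a nasal consonant) → [ĩ].
/m/ stays [m].
/ʃ/ (between /m/ and /a/) is unaffected → [ʃ].
/a/ (between /ʃ/ and /t/) fails the environment for rule 2, so it stays [a].
/t/ — between /a/ and /e/, between two vowels — surfaces as [ɾ] (rule 3).
/e/ (between /t/ and /x/) is in the target of rule 2 but the environment (before a nasal consonant) is not met → [e].
/x/ stays [x].

[bebĩmʃaɾex]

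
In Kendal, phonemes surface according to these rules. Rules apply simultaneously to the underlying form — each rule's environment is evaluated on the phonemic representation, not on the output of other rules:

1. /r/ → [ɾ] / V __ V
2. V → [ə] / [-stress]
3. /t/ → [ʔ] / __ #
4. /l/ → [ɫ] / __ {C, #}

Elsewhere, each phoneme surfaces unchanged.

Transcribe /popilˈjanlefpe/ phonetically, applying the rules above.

[pəpəɫˈjanləfpə]

/p/ (word-initial) is unaffected → [p].
/o/ (between /p/ and /p/): in an unstressed syllable, so rule 2 applies → [ə].
/p/ — not in any rule's target class → [p].
/i/ — between /p/ and /l/, in an unstressed syllable — surfaces as [ə] (rule 2).
/l/ (between /i/ and /j/): word-finally or immediately before a consonant, so rule 4 applies → [ɫ].
/j/ stays [j].
/a/ — between /j/ and /n/; rule 2 does not apply here → [a].
/n/ (between /a/ and /l/) is unaffected → [n].
/l/ (between /n/ and /e/): rule 4 targets it, but not word-finally or immediately before a consonant → unchanged [l].
/e/ (between /l/ and /f/) occurs in an unstressed syllable → [ə] by rule 2.
/f/ (between /e/ and /p/): no rule targets it → [f].
/p/ — not in any rule's target class → [p].
/e/ (word-final) occurs in an unstressed syllable → [ə] by rule 2.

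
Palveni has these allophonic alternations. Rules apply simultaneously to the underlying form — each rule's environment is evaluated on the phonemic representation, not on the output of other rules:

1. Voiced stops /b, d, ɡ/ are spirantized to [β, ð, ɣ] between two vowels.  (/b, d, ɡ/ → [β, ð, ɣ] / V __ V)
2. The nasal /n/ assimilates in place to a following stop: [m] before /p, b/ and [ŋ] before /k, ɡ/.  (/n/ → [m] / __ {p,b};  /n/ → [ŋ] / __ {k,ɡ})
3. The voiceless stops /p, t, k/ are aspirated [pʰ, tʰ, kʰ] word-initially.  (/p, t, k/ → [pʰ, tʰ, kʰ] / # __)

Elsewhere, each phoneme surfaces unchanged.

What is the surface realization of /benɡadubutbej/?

[beŋɡaðuβutbej]

/b/ — word-initial; rule 1 does not apply here → [b].
/e/ — not in any rule's target class → [e].
/n/ (between /e/ and /ɡ/) occurs before a labial or velar stop → [ŋ] by rule 2.
/ɡ/ — between /n/ and /a/; rule 1 does not apply here → [ɡ].
/a/ stays [a].
/d/ (between /a/ and /u/) occurs between two vowels → [ð] by rule 1.
/u/ stays [u].
Rule 1 applies to /b/ (between /u/ and /u/: between two vowels) → [β].
/u/ (between /b/ and /t/): no rule targets it → [u].
/t/ (between /u/ and /b/) is in the target of rule 3 but the environment (word-initially) is not met → [t].
/b/ (between /t/ and /e/): rule 1 targets it, but not between two vowels → unchanged [b].
/e/ (between /b/ and /j/) is unaffected → [e].
/j/ stays [j].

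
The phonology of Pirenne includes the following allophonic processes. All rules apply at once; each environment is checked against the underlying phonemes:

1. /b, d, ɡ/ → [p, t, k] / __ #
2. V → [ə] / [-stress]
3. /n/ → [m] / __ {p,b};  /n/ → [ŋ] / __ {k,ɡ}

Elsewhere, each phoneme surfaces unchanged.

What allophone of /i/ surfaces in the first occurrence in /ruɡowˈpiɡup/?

/i/ — between /p/ and /ɡ/; rule 2 does not apply here → [i].

[i]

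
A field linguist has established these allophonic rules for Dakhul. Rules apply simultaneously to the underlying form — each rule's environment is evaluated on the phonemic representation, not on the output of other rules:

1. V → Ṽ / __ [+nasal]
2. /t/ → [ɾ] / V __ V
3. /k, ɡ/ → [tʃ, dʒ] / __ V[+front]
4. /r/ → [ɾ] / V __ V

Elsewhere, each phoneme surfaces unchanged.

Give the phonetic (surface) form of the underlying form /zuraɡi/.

/u/ — between /z/ and /r/; rule 1 does not apply here → [u].
/r/ (between /u/ and /a/) occurs between two vowels → [ɾ] by rule 4.
/a/ (between /r/ and /ɡ/): rule 1 targets it, but not before a nasal consonant → unchanged [a].
/ɡ/ (between /a/ and /i/) occurs before a front vowel → [dʒ] by rule 3.
/i/ (word-final) is in the target of rule 1 but the environment (before a nasal consonant) is not met → [i].

[zuɾadʒi]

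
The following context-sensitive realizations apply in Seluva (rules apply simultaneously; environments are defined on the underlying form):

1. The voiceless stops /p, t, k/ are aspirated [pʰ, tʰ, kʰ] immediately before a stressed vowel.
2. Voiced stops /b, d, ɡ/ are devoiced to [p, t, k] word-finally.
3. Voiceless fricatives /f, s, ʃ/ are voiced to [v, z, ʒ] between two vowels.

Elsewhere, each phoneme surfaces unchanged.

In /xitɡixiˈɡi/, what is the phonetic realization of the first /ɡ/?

[ɡ]

/ɡ/ (between /t/ and /i/) is in the target of rule 2 but the environment (word-finally) is not met → [ɡ].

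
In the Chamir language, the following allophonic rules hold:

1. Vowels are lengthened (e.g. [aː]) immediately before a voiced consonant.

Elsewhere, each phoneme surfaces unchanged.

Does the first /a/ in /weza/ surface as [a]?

Yes

/a/ (word-final) fails the environment for rule 1, so it stays [a].
The actual realization is [a], which matches [a].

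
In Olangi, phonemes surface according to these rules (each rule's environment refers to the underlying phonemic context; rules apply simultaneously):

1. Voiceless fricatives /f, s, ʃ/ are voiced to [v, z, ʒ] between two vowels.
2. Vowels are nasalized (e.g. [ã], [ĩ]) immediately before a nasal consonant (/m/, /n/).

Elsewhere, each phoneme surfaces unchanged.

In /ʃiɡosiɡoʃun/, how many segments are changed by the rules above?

Segments that undergo a rule: /s/ → [z] (rule 1); /ʃ/ → [ʒ] (rule 1); /u/ → [ũ] (rule 2).
All other segments surface unchanged.

3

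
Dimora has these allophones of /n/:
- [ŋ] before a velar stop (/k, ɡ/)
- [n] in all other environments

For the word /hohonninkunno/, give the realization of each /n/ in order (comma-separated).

[n], [n], [ŋ], [n], [n]

Occurrence 1 (position 5): no conditioning environment matches → elsewhere allophone [n].
Occurrence 2 (position 6): no conditioning environment matches → elsewhere allophone [n].
Occurrence 3 (position 8): before a velar stop → [ŋ].
Occurrence 4 (position 11): no conditioning environment matches → elsewhere allophone [n].
Occurrence 5 (position 12): no conditioning environment matches → elsewhere allophone [n].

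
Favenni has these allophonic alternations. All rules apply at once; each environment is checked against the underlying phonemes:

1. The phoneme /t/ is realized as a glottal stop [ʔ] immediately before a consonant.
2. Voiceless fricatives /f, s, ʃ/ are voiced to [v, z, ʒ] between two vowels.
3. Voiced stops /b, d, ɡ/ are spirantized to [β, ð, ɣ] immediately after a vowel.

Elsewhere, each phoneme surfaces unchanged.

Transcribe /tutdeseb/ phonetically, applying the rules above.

/t/ (word-initial) is in the target of rule 1 but the environment (immediately before a consonant) is not met → [t].
/u/ (between /t/ and /t/): no rule targets it → [u].
/t/ meets the environment for rule 1 (immediately before a consonant) → [ʔ].
/d/ — between /t/ and /e/; rule 3 does not apply here → [d].
/e/ (between /d/ and /s/): no rule targets it → [e].
Rule 2 applies to /s/ (between /e/ and /e/: between two vowels) → [z].
/e/ (between /s/ and /b/): no rule targets it → [e].
/b/ (word-final): immediately after a vowel, so rule 3 applies → [β].

[tuʔdezeβ]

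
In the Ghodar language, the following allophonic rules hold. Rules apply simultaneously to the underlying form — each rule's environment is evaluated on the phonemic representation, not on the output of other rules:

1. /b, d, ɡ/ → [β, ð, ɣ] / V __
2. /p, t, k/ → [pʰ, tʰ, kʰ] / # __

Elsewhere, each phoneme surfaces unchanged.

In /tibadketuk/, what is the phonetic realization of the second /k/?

[k]

/k/ (word-final): rule 2 targets it, but not word-initially → unchanged [k].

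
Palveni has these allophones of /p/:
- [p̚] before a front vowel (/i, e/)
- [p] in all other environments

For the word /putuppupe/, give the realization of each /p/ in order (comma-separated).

Occurrence 1 (position 1): no conditioning environment matches → elsewhere allophone [p].
Occurrence 2 (position 5): no conditioning environment matches → elsewhere allophone [p].
Occurrence 3 (position 6): no conditioning environment matches → elsewhere allophone [p].
Occurrence 4 (position 8): before a front vowel (/i, e/) → [p̚].

[p], [p], [p], [p̚]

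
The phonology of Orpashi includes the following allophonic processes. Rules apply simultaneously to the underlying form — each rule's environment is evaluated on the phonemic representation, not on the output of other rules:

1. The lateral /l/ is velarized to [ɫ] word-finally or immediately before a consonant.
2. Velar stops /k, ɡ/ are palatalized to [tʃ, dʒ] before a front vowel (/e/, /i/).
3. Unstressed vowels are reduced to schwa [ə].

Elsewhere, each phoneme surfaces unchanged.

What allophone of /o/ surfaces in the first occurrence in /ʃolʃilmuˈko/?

[ə]

/o/ meets the environment for rule 3 (in an unstressed syllable) → [ə].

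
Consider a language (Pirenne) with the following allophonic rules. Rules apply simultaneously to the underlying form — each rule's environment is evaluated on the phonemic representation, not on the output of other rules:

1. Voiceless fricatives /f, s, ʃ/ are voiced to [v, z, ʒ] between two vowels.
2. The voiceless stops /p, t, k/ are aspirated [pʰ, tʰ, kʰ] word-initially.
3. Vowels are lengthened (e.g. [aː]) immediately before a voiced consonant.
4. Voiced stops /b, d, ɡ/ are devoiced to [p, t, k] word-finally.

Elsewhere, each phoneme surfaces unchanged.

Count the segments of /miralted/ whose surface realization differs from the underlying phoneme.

Segments that undergo a rule: /i/ → [iː] (rule 3); /a/ → [aː] (rule 3); /e/ → [eː] (rule 3); /d/ → [t] (rule 4).
All other segments surface unchanged.

4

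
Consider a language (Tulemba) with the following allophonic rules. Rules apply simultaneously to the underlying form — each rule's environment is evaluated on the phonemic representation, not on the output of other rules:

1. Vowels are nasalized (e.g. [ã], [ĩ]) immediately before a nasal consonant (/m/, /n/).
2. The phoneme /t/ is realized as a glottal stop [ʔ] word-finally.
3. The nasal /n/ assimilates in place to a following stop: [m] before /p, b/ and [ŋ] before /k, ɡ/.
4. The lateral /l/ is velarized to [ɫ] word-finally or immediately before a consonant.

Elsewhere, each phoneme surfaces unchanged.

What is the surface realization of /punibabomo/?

[pũnibabõmo]

/u/ (between /p/ and /n/) occurs before a nasal consonant → [ũ] by rule 1.
/n/ (between /u/ and /i/) is in the target of rule 3 but the environment (before a labial or velar stop) is not met → [n].
/i/ — between /n/ and /b/; rule 1 does not apply here → [i].
/a/ (between /b/ and /b/): rule 1 targets it, but not before a nasal consonant → unchanged [a].
/o/ (between /b/ and /m/) occurs before a nasal consonant → [õ] by rule 1.
/o/ (word-final) is in the target of rule 1 but the environment (before a nasal consonant) is not met → [o].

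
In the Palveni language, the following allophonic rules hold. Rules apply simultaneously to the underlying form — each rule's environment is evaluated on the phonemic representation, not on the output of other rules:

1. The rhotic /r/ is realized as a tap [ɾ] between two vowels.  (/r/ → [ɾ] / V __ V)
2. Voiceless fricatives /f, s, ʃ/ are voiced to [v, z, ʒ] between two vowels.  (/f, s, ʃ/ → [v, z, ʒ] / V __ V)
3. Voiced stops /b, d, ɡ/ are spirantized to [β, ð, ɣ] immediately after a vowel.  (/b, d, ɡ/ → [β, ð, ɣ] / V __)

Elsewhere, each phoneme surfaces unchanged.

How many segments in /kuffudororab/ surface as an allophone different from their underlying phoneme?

4

Segments that undergo a rule: /d/ → [ð] (rule 3); /r/ → [ɾ] (rule 1); /r/ → [ɾ] (rule 1); /b/ → [β] (rule 3).
All other segments surface unchanged.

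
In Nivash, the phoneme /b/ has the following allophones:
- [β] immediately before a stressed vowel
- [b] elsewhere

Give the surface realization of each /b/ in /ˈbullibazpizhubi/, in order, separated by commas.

[β], [b], [b]

Occurrence 1 (position 1): immediately before a stressed vowel → [β].
Occurrence 2 (position 6): no conditioning environment matches → elsewhere allophone [b].
Occurrence 3 (position 14): no conditioning environment matches → elsewhere allophone [b].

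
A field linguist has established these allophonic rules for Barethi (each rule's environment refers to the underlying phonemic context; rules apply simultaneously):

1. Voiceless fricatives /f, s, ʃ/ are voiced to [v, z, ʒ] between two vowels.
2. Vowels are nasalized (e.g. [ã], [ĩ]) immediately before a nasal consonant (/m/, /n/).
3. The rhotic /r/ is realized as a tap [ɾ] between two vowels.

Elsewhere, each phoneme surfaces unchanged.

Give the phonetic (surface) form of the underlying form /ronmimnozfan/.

/r/ (word-initial): rule 3 targets it, but not between two vowels → unchanged [r].
/o/ (between /r/ and /n/) occurs before a nasal consonant → [õ] by rule 2.
/i/ (between /m/ and /m/) occurs before a nasal consonant → [ĩ] by rule 2.
/o/ (between /n/ and /z/) is in the target of rule 2 but the environment (before a nasal consonant) is not met → [o].
/f/ (between /z/ and /a/) fails the environment for rule 1, so it stays [f].
/a/ (between /f/ and /n/) occurs before a nasal consonant → [ã] by rule 2.

[rõnmĩmnozfãn]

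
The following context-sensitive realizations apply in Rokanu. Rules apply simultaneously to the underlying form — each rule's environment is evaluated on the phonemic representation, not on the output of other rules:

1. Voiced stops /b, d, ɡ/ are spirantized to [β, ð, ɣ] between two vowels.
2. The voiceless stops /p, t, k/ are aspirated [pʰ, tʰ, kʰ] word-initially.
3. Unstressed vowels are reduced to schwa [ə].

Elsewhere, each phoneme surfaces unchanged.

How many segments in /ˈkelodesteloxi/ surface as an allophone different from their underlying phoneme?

7

Segments that undergo a rule: /k/ → [kʰ] (rule 2); /o/ → [ə] (rule 3); /d/ → [ð] (rule 1); /e/ → [ə] (rule 3); /e/ → [ə] (rule 3); /o/ → [ə] (rule 3); /i/ → [ə] (rule 3).
All other segments surface unchanged.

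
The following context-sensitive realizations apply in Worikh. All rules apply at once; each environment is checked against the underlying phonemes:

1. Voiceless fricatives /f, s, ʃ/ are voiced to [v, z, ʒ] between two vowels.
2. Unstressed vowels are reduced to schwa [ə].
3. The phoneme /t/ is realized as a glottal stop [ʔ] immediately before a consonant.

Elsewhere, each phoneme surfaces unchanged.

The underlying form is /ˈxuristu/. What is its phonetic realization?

/u/ (between /x/ and /r/): rule 2 targets it, but not in an unstressed syllable → unchanged [u].
/i/ meets the environment for rule 2 (in an unstressed syllable) → [ə].
/s/ — between /i/ and /t/; rule 1 does not apply here → [s].
/t/ (between /s/ and /u/): rule 3 targets it, but not immediately before a consonant → unchanged [t].
/u/ (word-final): in an unstressed syllable, so rule 2 applies → [ə].

[ˈxurəstə]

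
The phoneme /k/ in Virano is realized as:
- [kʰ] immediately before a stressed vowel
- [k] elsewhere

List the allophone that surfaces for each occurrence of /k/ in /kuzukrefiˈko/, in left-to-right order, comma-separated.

[k], [k], [kʰ]

Occurrence 1 (position 1): no conditioning environment matches → elsewhere allophone [k].
Occurrence 2 (position 5): no conditioning environment matches → elsewhere allophone [k].
Occurrence 3 (position 10): immediately before a stressed vowel → [kʰ].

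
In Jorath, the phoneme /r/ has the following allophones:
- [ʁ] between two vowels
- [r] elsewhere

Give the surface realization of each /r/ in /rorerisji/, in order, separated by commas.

[r], [ʁ], [ʁ]

Occurrence 1 (position 1): no conditioning environment matches → elsewhere allophone [r].
Occurrence 2 (position 3): between two vowels → [ʁ].
Occurrence 3 (position 5): between two vowels → [ʁ].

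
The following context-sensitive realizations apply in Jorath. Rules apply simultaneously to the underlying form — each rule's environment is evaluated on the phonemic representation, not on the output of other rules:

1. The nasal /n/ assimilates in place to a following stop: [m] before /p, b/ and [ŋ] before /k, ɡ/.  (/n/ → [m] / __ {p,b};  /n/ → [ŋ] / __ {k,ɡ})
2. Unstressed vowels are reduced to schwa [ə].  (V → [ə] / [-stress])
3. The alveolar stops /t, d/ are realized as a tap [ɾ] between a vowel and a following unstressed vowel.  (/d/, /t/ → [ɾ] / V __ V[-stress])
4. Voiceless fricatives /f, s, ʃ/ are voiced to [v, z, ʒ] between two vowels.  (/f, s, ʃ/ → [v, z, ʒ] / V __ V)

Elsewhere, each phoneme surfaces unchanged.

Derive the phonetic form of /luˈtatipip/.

[ləˈtaɾəpəp]

/u/ meets the environment for rule 2 (in an unstressed syllable) → [ə].
/t/ (between /u/ and /a/) is in the target of rule 3 but the environment (between a vowel and a following unstressed vowel) is not met → [t].
/a/ (between /t/ and /t/) fails the environment for rule 2, so it stays [a].
Rule 3 applies to /t/ (between /a/ and /i/: between a vowel and a following unstressed vowel) → [ɾ].
/i/ — between /t/ and /p/, in an unstressed syllable — surfaces as [ə] (rule 2).
/i/ meets the environment for rule 2 (in an unstressed syllable) → [ə].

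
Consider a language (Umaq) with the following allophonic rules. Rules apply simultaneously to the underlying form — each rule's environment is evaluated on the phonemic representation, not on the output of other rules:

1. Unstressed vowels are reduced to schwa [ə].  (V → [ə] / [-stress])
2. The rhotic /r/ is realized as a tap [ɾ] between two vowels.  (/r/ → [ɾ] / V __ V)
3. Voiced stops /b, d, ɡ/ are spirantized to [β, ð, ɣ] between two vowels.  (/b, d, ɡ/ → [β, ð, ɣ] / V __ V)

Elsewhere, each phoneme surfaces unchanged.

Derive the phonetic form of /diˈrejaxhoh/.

/d/ (word-initial) is in the target of rule 3 but the environment (between two vowels) is not met → [d].
/i/ (between /d/ and /r/): in an unstressed syllable, so rule 1 applies → [ə].
Rule 2 applies to /r/ (between /i/ and /e/: between two vowels) → [ɾ].
/e/ (between /r/ and /j/) is in the target of rule 1 but the environment (in an unstressed syllable) is not met → [e].
/a/ meets the environment for rule 1 (in an unstressed syllable) → [ə].
/o/ (between /h/ and /h/) occurs in an unstressed syllable → [ə] by rule 1.

[dəˈɾejəxhəh]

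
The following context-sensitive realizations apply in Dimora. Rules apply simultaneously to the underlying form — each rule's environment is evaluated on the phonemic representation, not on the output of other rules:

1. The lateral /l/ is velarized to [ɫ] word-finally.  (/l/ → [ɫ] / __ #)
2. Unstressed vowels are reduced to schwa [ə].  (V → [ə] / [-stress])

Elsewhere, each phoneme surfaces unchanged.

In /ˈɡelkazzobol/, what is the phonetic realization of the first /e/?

/e/ (between /ɡ/ and /l/) fails the environment for rule 2, so it stays [e].

[e]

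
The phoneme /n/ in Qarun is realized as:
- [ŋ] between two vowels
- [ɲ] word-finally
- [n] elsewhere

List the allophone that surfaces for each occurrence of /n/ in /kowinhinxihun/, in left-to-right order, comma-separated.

Occurrence 1 (position 5): no conditioning environment matches → elsewhere allophone [n].
Occurrence 2 (position 8): no conditioning environment matches → elsewhere allophone [n].
Occurrence 3 (position 13): word-finally → [ɲ].

[n], [n], [ɲ]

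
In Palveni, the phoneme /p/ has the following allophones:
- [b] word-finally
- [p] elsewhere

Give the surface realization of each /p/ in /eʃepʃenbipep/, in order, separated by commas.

[p], [p], [b]

Occurrence 1 (position 4): no conditioning environment matches → elsewhere allophone [p].
Occurrence 2 (position 10): no conditioning environment matches → elsewhere allophone [p].
Occurrence 3 (position 12): word-finally → [b].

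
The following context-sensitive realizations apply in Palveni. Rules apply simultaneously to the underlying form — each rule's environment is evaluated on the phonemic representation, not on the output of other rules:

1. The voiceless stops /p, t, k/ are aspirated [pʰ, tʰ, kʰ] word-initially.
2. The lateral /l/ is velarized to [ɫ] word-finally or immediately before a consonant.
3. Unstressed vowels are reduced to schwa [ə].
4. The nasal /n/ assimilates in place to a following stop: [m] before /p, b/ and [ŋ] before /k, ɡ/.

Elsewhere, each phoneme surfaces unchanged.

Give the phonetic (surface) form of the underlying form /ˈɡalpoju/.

/ɡ/ — not in any rule's target class → [ɡ].
/a/ (between /ɡ/ and /l/): rule 3 targets it, but not in an unstressed syllable → unchanged [a].
/l/ (between /a/ and /p/): word-finally or immediately before a consonant, so rule 2 applies → [ɫ].
/p/ — between /l/ and /o/; rule 1 does not apply here → [p].
/o/ meets the environment for rule 3 (in an unstressed syllable) → [ə].
/j/ (between /o/ and /u/): no rule targets it → [j].
/u/ meets the environment for rule 3 (in an unstressed syllable) → [ə].

[ˈɡaɫpəjə]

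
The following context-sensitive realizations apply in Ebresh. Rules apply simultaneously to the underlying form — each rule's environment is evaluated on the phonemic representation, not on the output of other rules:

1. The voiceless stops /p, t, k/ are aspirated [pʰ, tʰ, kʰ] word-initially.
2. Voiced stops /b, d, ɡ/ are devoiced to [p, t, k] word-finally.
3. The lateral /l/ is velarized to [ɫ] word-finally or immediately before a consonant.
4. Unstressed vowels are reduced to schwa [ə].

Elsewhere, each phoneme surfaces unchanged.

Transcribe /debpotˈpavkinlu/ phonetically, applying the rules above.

[dəbpətˈpavkənlə]

/d/ — word-initial; rule 2 does not apply here → [d].
Rule 4 applies to /e/ (between /d/ and /b/: in an unstressed syllable) → [ə].
/b/ (between /e/ and /p/) fails the environment for rule 2, so it stays [b].
/p/ (between /b/ and /o/) fails the environment for rule 1, so it stays [p].
/o/ — between /p/ and /t/, in an unstressed syllable — surfaces as [ə] (rule 4).
/t/ (between /o/ and /p/) is in the target of rule 1 but the environment (word-initially) is not met → [t].
/p/ (between /t/ and /a/): rule 1 targets it, but not word-initially → unchanged [p].
/a/ — between /p/ and /v/; rule 4 does not apply here → [a].
/v/ (between /a/ and /k/): no rule targets it → [v].
/k/ — between /v/ and /i/; rule 1 does not apply here → [k].
/i/ (between /k/ and /n/) occurs in an unstressed syllable → [ə] by rule 4.
/n/ (between /i/ and /l/): no rule targets it → [n].
/l/ — between /n/ and /u/; rule 3 does not apply here → [l].
/u/ meets the environment for rule 4 (in an unstressed syllable) → [ə].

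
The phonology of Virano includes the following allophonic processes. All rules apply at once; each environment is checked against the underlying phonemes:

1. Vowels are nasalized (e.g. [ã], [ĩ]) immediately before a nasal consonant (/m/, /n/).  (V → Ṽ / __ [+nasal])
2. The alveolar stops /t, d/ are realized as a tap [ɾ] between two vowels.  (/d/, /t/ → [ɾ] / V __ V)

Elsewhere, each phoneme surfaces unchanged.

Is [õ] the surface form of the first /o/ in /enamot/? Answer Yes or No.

No

/o/ (between /m/ and /t/) fails the environment for rule 1, so it stays [o].
The actual realization is [o], not [õ].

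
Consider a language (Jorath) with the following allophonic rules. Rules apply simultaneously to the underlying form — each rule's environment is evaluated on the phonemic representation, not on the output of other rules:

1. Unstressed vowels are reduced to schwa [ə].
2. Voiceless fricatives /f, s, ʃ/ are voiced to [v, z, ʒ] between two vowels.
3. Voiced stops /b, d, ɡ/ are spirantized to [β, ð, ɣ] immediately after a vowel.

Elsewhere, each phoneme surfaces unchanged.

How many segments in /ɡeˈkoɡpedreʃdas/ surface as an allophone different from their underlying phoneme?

6

Segments that undergo a rule: /e/ → [ə] (rule 1); /ɡ/ → [ɣ] (rule 3); /e/ → [ə] (rule 1); /d/ → [ð] (rule 3); /e/ → [ə] (rule 1); /a/ → [ə] (rule 1).
All other segments surface unchanged.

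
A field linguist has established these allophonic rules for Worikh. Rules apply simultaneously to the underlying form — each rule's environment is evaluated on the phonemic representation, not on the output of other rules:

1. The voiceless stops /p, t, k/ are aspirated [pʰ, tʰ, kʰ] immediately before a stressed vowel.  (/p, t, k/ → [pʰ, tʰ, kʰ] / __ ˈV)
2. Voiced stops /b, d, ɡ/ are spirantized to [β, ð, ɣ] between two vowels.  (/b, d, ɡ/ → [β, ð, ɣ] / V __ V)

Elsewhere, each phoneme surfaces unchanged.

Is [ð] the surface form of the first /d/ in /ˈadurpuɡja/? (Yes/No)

Yes

/d/ (between /a/ and /u/): between two vowels, so rule 2 applies → [ð].
The actual realization is [ð], which matches [ð].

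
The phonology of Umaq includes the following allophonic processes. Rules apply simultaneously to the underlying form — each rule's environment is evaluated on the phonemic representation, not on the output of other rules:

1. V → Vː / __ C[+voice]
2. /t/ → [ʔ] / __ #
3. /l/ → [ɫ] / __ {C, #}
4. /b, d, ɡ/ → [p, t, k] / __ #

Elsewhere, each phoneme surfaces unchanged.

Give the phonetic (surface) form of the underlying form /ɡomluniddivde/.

/ɡ/ (word-initial): rule 4 targets it, but not word-finally → unchanged [ɡ].
/o/ — between /ɡ/ and /m/, before a voiced consonant — surfaces as [oː] (rule 1).
/m/ (between /o/ and /l/) is unaffected → [m].
/l/ (between /m/ and /u/) fails the environment for rule 3, so it stays [l].
/u/ — between /l/ and /n/, before a voiced consonant — surfaces as [uː] (rule 1).
/n/ (between /u/ and /i/): no rule targets it → [n].
Rule 1 applies to /i/ (between /n/ and /d/: before a voiced consonant) → [iː].
/d/ — between /i/ and /d/; rule 4 does not apply here → [d].
/d/ — between /d/ and /i/; rule 4 does not apply here → [d].
/i/ — between /d/ and /v/, before a voiced consonant — surfaces as [iː] (rule 1).
/v/ (between /i/ and /d/) is unaffected → [v].
/d/ (between /v/ and /e/) fails the environment for rule 4, so it stays [d].
/e/ (word-final): rule 1 targets it, but not before a voiced consonant → unchanged [e].

[ɡoːmluːniːddiːvde]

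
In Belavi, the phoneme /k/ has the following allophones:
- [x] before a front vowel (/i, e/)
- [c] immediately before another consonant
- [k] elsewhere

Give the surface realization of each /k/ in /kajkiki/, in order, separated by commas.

Occurrence 1 (position 1): no conditioning environment matches → elsewhere allophone [k].
Occurrence 2 (position 4): before a front vowel (/i, e/) → [x].
Occurrence 3 (position 6): before a front vowel (/i, e/) → [x].

[k], [x], [x]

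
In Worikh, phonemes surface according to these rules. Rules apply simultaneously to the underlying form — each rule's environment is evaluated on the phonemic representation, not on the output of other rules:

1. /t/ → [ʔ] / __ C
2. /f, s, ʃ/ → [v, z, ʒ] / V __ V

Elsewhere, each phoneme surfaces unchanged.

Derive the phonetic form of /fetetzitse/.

/f/ (word-initial) is in the target of rule 2 but the environment (between two vowels) is not met → [f].
/e/ stays [e].
/t/ (between /e/ and /e/) fails the environment for rule 1, so it stays [t].
/e/ stays [e].
/t/ — between /e/ and /z/, immediately before a consonant — surfaces as [ʔ] (rule 1).
/z/ stays [z].
/i/ (between /z/ and /t/) is unaffected → [i].
/t/ (between /i/ and /s/): immediately before a consonant, so rule 1 applies → [ʔ].
/s/ (between /t/ and /e/): rule 2 targets it, but not between two vowels → unchanged [s].
/e/ (word-final) is unaffected → [e].

[feteʔziʔse]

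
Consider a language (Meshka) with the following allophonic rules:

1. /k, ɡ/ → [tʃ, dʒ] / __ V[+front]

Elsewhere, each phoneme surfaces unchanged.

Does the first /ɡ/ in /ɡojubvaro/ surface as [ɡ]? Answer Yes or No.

/ɡ/ (word-initial) is in the target of rule 1 but the environment (before a front vowel) is not met → [ɡ].
The actual realization is [ɡ], which matches [ɡ].

Yes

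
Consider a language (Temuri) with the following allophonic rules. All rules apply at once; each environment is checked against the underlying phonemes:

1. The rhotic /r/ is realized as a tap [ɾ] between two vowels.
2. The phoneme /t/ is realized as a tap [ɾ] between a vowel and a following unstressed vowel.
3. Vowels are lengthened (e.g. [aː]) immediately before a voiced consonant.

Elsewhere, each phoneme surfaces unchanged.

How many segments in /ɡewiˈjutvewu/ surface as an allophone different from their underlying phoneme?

3

Segments that undergo a rule: /e/ → [eː] (rule 3); /i/ → [iː] (rule 3); /e/ → [eː] (rule 3).
All other segments surface unchanged.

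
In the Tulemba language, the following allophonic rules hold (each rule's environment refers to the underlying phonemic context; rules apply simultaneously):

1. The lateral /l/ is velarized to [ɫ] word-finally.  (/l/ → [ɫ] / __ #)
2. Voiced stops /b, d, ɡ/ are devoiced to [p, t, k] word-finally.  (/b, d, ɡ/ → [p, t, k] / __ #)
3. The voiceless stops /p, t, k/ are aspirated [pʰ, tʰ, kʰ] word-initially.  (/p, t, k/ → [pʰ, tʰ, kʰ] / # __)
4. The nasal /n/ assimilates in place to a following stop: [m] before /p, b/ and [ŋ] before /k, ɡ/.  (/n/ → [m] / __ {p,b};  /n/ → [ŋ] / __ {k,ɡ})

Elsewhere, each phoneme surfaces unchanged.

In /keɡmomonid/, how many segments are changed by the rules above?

2

Segments that undergo a rule: /k/ → [kʰ] (rule 3); /d/ → [t] (rule 2).
All other segments surface unchanged.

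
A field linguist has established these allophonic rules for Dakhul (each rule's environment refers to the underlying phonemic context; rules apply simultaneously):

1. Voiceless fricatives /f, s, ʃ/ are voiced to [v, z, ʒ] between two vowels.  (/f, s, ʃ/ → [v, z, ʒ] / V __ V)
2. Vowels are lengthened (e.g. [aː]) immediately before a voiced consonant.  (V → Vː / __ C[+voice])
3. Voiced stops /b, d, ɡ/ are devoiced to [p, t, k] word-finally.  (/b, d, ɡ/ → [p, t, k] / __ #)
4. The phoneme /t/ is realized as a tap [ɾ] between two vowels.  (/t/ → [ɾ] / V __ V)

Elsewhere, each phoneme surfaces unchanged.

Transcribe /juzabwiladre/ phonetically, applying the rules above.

/j/ — not in any rule's target class → [j].
/u/ (between /j/ and /z/) occurs before a voiced consonant → [uː] by rule 2.
/z/ (between /u/ and /a/) is unaffected → [z].
/a/ — between /z/ and /b/, before a voiced consonant — surfaces as [aː] (rule 2).
/b/ (between /a/ and /w/) fails the environment for rule 3, so it stays [b].
/w/ — not in any rule's target class → [w].
Rule 2 applies to /i/ (between /w/ and /l/: before a voiced consonant) → [iː].
/l/ (between /i/ and /a/): no rule targets it → [l].
/a/ (between /l/ and /d/): before a voiced consonant, so rule 2 applies → [aː].
/d/ (between /a/ and /r/) is in the target of rule 3 but the environment (word-finally) is not met → [d].
/r/ stays [r].
/e/ (word-final) is in the target of rule 2 but the environment (before a voiced consonant) is not met → [e].

[juːzaːbwiːlaːdre]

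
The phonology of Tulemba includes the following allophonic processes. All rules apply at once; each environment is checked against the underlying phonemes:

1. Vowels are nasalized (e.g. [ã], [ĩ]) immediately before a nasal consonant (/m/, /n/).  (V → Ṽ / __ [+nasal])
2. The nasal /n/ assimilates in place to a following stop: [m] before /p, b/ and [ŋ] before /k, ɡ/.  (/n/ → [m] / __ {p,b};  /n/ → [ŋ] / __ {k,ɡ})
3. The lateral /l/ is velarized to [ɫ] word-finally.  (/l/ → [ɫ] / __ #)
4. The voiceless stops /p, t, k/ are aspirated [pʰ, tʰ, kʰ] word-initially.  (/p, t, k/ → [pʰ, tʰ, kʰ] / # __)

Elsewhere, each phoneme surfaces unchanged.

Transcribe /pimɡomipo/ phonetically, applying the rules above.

[pʰĩmɡõmipo]

/p/ (word-initial) occurs word-initially → [pʰ] by rule 4.
/i/ — between /p/ and /m/, before a nasal consonant — surfaces as [ĩ] (rule 1).
/m/ (between /i/ and /ɡ/): no rule targets it → [m].
/ɡ/ (between /m/ and /o/): no rule targets it → [ɡ].
/o/ — between /ɡ/ and /m/, before a nasal consonant — surfaces as [õ] (rule 1).
/m/ (between /o/ and /i/): no rule targets it → [m].
/i/ (between /m/ and /p/): rule 1 targets it, but not before a nasal consonant → unchanged [i].
/p/ — between /i/ and /o/; rule 4 does not apply here → [p].
/o/ (word-final) fails the environment for rule 1, so it stays [o].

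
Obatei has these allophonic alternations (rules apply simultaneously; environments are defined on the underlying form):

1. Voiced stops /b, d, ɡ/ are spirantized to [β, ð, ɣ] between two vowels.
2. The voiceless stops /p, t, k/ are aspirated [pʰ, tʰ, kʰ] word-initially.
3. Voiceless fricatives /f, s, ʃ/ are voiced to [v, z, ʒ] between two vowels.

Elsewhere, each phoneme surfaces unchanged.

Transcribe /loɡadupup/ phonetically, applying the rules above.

[loɣaðupup]

/l/ — not in any rule's target class → [l].
/o/ — not in any rule's target class → [o].
/ɡ/ meets the environment for rule 1 (between two vowels) → [ɣ].
/a/ (between /ɡ/ and /d/): no rule targets it → [a].
/d/ (between /a/ and /u/) occurs between two vowels → [ð] by rule 1.
/u/ stays [u].
/p/ (between /u/ and /u/): rule 2 targets it, but not word-initially → unchanged [p].
/u/ stays [u].
/p/ (word-final): rule 2 targets it, but not word-initially → unchanged [p].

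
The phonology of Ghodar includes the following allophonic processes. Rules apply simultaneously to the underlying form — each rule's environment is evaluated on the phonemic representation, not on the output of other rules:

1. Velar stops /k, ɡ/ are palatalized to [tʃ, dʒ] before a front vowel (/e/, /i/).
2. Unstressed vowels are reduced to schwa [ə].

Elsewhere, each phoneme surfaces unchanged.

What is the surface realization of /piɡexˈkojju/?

[pədʒəxˈkojjə]

/i/ — between /p/ and /ɡ/, in an unstressed syllable — surfaces as [ə] (rule 2).
/ɡ/ (between /i/ and /e/) occurs before a front vowel → [dʒ] by rule 1.
/e/ (between /ɡ/ and /x/): in an unstressed syllable, so rule 2 applies → [ə].
/k/ (between /x/ and /o/) is in the target of rule 1 but the environment (before a front vowel) is not met → [k].
/o/ (between /k/ and /j/) fails the environment for rule 2, so it stays [o].
Rule 2 applies to /u/ (word-final: in an unstressed syllable) → [ə].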